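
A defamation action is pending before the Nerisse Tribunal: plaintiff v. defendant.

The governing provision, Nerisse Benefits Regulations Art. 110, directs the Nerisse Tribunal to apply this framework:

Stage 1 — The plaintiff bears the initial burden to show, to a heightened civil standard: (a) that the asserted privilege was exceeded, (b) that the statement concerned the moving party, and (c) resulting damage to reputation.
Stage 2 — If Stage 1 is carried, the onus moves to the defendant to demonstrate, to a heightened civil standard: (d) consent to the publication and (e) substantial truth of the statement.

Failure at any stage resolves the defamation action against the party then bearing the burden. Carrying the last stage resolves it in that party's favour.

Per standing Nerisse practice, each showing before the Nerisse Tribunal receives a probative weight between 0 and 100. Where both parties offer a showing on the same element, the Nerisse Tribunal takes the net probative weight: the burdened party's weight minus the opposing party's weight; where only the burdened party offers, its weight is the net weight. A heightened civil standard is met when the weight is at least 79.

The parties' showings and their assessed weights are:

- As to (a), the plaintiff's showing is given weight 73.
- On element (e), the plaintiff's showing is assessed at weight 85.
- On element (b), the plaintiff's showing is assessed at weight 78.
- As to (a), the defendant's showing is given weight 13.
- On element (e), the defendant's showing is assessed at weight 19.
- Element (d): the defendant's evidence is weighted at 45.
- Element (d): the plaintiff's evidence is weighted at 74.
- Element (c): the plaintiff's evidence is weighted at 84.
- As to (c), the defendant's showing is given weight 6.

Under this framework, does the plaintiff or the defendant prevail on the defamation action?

defendant

Stage 1 (plaintiff, a heightened civil standard, weight is at least 79): (a) net 73−13=60 < 79 — fails; (b) 78 < 79 — fails; (c) net 84−6=78 < 79 — fails.
  The plaintiff does not carry Stage 1.
So the defendant prevails.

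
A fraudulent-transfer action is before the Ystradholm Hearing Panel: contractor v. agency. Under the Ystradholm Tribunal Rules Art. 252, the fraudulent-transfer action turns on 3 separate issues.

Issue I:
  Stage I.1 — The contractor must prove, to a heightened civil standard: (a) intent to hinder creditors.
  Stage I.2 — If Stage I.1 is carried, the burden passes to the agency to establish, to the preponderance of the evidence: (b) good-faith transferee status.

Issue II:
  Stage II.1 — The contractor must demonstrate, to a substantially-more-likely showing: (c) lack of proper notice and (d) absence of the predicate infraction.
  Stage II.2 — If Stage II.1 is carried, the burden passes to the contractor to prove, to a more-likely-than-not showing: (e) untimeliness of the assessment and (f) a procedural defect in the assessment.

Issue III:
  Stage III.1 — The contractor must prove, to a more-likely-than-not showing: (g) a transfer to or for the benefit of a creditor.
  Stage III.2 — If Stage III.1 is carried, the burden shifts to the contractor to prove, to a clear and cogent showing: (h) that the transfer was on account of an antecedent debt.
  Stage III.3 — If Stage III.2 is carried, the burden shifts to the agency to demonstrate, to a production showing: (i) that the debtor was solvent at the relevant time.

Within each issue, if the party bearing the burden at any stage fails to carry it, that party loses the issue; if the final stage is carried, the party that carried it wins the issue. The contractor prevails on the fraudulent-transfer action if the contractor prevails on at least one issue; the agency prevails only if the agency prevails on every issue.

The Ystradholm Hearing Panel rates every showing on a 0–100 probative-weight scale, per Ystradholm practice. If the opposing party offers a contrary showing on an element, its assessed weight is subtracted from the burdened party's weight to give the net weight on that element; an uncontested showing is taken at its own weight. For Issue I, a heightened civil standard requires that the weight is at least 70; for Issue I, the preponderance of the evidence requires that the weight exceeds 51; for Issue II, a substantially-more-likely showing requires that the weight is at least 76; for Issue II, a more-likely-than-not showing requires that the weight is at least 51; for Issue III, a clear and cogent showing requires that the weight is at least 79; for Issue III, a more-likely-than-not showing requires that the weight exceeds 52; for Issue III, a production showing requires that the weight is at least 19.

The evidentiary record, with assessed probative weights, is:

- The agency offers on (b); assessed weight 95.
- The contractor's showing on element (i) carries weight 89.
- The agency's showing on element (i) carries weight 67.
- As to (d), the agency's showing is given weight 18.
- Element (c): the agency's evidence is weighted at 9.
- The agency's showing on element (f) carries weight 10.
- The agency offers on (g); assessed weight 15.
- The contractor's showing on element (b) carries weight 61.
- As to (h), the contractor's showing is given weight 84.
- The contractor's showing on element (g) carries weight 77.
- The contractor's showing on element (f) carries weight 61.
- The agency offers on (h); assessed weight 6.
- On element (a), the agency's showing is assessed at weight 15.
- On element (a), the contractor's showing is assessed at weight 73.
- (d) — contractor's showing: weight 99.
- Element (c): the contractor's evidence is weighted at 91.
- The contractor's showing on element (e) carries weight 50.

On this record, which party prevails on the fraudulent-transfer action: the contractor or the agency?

— Issue I —
At Stage I.1 the contractor must meet a heightened civil standard (weight is at least 70): on (a) the weight is 73 less the opposing 15 gives net 58, which does not reach 70, so (a) does not meet the standard.
  Not every element is met, so the contractor fails to carry Stage I.1.
The agency prevails on this issue.
— Issue II —
Stage II.1 (contractor, a substantially-more-likely showing, weight is at least 76): (c) net 91−9=82 ≥ 76 — meets; (d) net 99−18=81 ≥ 76 — meets.
  All elements met. The contractor retains the burden for Stage II.2.
Stage II.2 (contractor, a more-likely-than-not showing, weight is at least 51): (e) 50 < 51 — fails; (f) net 61−10=51 ≥ 51 — meets.
  The contractor does not carry Stage II.2.
The agency prevails on this issue.
— Issue III —
At Stage III.1 the contractor must meet a more-likely-than-not showing (weight exceeds 52): on (g) the weight is 77 less the opposing 15 gives net 62, > 52, so (g) meets the standard.
  Stage III.1 is satisfied; the contractor continues to bear the burden.
At Stage III.2 the contractor must meet a clear and cogent showing (weight is at least 79): on (h) the weight is 84 less the opposing 6 gives net 78, which does not reach 79, so (h) does not meet the standard.
  The contractor does not carry Stage III.2.
The analysis ends at Stage III.2; the agency prevails on this issue.
Per-issue: Issue I → agency; Issue II → agency; Issue III → agency. The contractor must prevail on at least one issue; overall, the agency prevails.

agency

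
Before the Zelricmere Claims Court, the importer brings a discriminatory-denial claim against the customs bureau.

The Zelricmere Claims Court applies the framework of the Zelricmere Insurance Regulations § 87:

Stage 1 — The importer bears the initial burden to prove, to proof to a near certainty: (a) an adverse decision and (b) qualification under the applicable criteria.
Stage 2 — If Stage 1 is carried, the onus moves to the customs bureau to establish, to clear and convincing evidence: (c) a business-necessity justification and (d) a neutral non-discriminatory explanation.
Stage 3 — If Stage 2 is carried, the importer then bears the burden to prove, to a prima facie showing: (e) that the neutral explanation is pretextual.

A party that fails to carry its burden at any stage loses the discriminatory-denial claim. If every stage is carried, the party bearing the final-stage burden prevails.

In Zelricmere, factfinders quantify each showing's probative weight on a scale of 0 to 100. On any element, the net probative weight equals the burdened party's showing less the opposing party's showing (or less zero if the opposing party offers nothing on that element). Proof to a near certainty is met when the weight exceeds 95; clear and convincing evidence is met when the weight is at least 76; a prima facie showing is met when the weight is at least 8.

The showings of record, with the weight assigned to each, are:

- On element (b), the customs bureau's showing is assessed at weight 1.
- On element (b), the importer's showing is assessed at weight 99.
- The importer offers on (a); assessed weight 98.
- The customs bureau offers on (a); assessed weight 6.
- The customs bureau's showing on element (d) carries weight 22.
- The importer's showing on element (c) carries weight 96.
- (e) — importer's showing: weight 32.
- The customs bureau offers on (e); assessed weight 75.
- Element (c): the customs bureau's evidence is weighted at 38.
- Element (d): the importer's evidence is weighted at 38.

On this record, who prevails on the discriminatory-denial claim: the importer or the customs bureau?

customs bureau

Stage 1 — burden on importer; standard: proof to a near certainty (weight exceeds 95).
    (a): 98 − 6 = 92 ≤ 95 [not met]
    (b): 99 − 1 = 98 > 95 [met]
  Not every element is met, so the importer fails to carry Stage 1.
The customs bureau prevails.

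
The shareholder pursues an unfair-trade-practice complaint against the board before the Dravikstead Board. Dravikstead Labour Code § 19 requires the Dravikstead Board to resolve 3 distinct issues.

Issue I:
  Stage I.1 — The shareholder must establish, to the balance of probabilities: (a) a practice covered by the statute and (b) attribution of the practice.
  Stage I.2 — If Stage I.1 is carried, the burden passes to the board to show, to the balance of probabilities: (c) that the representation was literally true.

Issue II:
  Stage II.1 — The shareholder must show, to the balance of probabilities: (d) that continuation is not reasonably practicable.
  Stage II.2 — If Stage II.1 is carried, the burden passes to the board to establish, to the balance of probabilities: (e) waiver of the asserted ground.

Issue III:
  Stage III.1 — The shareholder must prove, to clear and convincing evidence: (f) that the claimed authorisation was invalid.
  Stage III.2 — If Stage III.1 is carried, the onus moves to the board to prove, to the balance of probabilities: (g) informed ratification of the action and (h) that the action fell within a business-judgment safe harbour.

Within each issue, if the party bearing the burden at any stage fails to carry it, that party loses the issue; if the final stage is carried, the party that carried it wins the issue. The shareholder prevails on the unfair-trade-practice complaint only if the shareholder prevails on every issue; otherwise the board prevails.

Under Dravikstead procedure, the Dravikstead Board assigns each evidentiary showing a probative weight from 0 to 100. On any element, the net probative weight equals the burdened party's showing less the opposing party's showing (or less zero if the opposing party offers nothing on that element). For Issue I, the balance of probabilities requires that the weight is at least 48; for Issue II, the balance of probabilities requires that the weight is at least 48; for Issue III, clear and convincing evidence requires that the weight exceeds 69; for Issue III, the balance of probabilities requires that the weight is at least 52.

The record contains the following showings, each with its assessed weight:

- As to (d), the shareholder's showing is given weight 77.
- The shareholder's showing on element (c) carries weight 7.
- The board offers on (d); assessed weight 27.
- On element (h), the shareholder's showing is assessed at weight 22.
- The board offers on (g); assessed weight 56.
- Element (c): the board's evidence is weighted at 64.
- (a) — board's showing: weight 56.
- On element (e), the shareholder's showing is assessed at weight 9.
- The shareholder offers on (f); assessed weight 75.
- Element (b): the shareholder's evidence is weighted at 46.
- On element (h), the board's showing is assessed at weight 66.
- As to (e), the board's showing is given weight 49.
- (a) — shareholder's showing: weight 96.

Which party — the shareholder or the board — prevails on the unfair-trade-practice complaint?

board

— Issue I —
Stage I.1 — burden on shareholder; standard: the balance of probabilities (weight is at least 48).
    (a): 96 − 56 = 40 < 48 [not met]
    (b): 46 < 48 [not met]
  The shareholder does not carry Stage I.1.
The board prevails on this issue.
— Issue II —
Stage II.1 — burden on shareholder; standard: the balance of probabilities (weight is at least 48).
    (d): 77 − 27 = 50 ≥ 48 [met]
  All elements met. The burden passes to the board.
Stage II.2 — burden on board; standard: the balance of probabilities (weight is at least 48).
    (e): 49 − 9 = 40 < 48 [not met]
  The board does not carry Stage II.2.
So the shareholder prevails on this issue.
— Issue III —
Stage III.1 — burden on shareholder; standard: clear and convincing evidence (weight exceeds 69).
    (f): 75 > 69 [met]
  The shareholder carries Stage III.1; the board now bears the burden.
Stage III.2 — burden on board; standard: the balance of probabilities (weight is at least 52).
    (g): 56 ≥ 52 [met]
    (h): 66 − 22 = 44 < 52 [not met]
  Not every element is met, so the board fails to carry Stage III.2.
The analysis ends at Stage III.2; the shareholder prevails on this issue.
Per-issue: Issue I → board; Issue II → shareholder; Issue III → shareholder. The shareholder must prevail on every issue; overall, the board prevails.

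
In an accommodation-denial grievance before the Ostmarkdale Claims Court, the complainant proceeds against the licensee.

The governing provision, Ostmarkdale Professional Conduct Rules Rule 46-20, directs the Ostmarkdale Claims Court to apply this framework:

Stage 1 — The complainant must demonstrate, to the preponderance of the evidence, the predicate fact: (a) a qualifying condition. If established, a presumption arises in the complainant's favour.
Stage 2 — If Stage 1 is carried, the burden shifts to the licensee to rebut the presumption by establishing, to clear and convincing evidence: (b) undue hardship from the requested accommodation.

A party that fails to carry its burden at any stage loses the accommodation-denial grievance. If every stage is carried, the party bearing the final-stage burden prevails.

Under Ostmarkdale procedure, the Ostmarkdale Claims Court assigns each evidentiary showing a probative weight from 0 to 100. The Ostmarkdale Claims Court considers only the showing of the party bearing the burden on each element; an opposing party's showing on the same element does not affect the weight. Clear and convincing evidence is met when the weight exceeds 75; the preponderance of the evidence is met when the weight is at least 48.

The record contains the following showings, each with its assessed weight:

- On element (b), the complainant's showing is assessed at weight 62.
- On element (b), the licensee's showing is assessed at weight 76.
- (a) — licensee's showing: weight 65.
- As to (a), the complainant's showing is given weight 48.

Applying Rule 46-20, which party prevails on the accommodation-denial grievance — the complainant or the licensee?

licensee

Stage 1 (complainant, the preponderance of the evidence, weight is at least 48): (a) 48 (licensee's 65 disregarded) ≥ 48 — meets.
  The complainant carries Stage 1; the licensee now bears the burden.
Stage 2 (licensee, clear and convincing evidence, weight exceeds 75): (b) 76 (complainant's 62 disregarded) > 75 — meets.
  Stage 2 carried; the final stage is satisfied.
Every stage carried; the licensee prevails.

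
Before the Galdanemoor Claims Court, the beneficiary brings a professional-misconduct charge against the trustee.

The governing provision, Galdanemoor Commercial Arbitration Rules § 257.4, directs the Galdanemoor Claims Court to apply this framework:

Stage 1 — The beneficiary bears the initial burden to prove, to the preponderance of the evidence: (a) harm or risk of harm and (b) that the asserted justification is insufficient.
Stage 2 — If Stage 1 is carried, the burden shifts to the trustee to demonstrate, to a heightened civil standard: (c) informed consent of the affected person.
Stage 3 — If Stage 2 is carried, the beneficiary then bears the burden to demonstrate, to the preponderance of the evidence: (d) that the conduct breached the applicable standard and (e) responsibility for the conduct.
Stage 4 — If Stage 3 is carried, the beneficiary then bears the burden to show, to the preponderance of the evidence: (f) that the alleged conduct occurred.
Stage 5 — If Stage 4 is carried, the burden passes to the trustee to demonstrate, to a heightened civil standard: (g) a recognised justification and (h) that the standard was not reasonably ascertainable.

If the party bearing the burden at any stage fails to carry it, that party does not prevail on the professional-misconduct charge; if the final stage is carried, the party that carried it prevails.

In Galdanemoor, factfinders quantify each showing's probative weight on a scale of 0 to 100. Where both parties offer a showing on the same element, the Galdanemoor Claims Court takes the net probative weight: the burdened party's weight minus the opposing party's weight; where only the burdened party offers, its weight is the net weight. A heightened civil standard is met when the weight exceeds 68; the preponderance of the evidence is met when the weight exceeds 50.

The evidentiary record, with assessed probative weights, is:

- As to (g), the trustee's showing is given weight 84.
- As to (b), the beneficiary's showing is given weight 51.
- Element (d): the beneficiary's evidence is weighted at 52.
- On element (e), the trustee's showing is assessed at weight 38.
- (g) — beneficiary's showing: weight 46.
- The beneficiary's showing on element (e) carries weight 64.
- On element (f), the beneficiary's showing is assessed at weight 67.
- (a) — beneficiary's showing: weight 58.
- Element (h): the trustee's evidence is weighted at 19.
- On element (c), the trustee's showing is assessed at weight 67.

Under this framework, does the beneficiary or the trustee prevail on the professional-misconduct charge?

beneficiary

Stage 1 (beneficiary, the preponderance of the evidence, weight exceeds 50): (a) 58 > 50 — meets; (b) 51 > 50 — meets.
  Stage 1 carried; the burden shifts to the trustee.
Stage 2 (trustee, a heightened civil standard, weight exceeds 68): (c) 67 ≤ 68 — fails.
  The trustee does not carry Stage 2.
The beneficiary prevails.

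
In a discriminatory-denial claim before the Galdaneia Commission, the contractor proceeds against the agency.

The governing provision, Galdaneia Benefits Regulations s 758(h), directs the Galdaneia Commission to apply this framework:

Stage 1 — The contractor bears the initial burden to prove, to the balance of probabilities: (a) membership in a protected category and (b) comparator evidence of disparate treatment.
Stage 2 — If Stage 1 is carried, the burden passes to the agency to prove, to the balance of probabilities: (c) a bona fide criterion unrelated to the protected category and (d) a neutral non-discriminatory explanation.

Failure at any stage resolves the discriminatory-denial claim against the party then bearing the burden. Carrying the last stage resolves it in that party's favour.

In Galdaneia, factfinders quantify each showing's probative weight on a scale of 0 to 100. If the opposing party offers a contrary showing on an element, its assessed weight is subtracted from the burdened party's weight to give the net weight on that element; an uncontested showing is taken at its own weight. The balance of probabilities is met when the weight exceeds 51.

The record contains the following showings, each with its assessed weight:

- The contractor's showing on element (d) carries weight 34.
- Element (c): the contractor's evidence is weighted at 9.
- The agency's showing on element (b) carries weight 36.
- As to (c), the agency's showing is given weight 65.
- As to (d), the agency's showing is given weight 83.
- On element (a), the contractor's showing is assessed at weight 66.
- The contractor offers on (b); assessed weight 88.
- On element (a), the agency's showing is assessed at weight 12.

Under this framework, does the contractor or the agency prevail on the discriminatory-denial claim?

At Stage 1 the contractor must meet the balance of probabilities (weight exceeds 51): on (a) the weight is 66 less the opposing 12 gives net 54, > 51, so (a) meets the standard; on (b) the weight is 88 less the opposing 36 gives net 52, > 51, so (b) meets the standard.
  Stage 1 is satisfied; the onus moves to the agency.
At Stage 2 the agency must meet the balance of probabilities (weight exceeds 51): on (c) the weight is 65 less the opposing 9 gives net 56, which does exceed 51, so (c) meets the standard; on (d) the weight is 83 less the opposing 34 gives net 49, ≤ 51, so (d) does not meet the standard.
  Not every element is met, so the agency fails to carry Stage 2.
The analysis ends at Stage 2; the contractor prevails.

contractor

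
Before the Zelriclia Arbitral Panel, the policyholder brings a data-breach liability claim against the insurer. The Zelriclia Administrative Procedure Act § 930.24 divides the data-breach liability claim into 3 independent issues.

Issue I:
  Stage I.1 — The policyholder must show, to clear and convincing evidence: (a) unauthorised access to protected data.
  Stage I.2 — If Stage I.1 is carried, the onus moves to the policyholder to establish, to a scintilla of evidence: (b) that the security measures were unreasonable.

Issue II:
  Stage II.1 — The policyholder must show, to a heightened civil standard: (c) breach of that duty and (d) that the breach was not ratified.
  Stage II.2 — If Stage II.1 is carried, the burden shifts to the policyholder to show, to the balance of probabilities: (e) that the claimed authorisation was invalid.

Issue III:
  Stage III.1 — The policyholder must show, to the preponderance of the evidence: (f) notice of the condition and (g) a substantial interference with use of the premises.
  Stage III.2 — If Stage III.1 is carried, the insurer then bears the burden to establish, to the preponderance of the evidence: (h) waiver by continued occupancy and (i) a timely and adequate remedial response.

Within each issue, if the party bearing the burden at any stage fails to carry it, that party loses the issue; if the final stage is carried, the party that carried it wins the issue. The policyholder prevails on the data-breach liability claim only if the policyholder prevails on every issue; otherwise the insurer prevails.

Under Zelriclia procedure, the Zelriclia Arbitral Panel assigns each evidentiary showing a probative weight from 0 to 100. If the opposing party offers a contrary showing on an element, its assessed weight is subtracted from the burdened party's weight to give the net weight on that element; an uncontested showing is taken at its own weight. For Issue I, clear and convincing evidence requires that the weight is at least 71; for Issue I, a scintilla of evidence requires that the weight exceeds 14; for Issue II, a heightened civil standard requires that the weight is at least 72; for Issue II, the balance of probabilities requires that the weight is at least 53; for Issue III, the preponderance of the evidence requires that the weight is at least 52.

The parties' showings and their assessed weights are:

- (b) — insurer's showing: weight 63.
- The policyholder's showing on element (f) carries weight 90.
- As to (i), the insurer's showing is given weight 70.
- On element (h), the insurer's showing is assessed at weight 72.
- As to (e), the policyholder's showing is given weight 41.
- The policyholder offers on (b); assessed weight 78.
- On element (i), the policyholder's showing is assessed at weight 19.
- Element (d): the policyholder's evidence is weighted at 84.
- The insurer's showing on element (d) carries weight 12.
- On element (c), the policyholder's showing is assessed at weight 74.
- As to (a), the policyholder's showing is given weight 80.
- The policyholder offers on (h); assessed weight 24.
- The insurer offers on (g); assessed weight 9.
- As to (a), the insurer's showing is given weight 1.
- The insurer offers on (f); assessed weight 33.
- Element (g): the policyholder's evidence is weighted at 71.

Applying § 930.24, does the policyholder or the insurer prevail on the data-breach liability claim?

insurer

— Issue I —
At Stage I.1 the policyholder must meet clear and convincing evidence (weight is at least 71): on (a) the weight is 80 less the opposing 1 gives net 79, ≥ 71, so (a) meets the standard.
  Stage I.1 is satisfied; the policyholder continues to bear the burden.
At Stage I.2 the policyholder must meet a scintilla of evidence (weight exceeds 14): on (b) the weight is 78 less the opposing 63 gives net 15, which does exceed 14, so (b) meets the standard.
  All elements met at the final stage.
All stages carried — the policyholder prevails on this issue.
— Issue II —
Stage II.1 (policyholder, a heightened civil standard, weight is at least 72): (c) 74 ≥ 72 — meets; (d) net 84−12=72 ≥ 72 — meets.
  All elements met. The policyholder retains the burden for Stage II.2.
Stage II.2 (policyholder, the balance of probabilities, weight is at least 53): (e) 41 < 53 — fails.
  Stage II.2 not carried; the policyholder fails its burden.
The analysis ends at Stage II.2; the insurer prevails on this issue.
— Issue III —
Stage III.1 — burden on policyholder; standard: the preponderance of the evidence (weight is at least 52).
    (f): 90 − 33 = 57 ≥ 52 [met]
    (g): 71 − 9 = 62 ≥ 52 [met]
  Stage III.1 is satisfied; the onus moves to the insurer.
Stage III.2 — burden on insurer; standard: the preponderance of the evidence (weight is at least 52).
    (h): 72 − 24 = 48 < 52 [not met]
    (i): 70 − 19 = 51 < 52 [not met]
  The insurer does not carry Stage III.2.
The analysis ends at Stage III.2; the policyholder prevails on this issue.
Per-issue: Issue I → policyholder; Issue II → insurer; Issue III → policyholder. The policyholder must prevail on every issue; overall, the insurer prevails.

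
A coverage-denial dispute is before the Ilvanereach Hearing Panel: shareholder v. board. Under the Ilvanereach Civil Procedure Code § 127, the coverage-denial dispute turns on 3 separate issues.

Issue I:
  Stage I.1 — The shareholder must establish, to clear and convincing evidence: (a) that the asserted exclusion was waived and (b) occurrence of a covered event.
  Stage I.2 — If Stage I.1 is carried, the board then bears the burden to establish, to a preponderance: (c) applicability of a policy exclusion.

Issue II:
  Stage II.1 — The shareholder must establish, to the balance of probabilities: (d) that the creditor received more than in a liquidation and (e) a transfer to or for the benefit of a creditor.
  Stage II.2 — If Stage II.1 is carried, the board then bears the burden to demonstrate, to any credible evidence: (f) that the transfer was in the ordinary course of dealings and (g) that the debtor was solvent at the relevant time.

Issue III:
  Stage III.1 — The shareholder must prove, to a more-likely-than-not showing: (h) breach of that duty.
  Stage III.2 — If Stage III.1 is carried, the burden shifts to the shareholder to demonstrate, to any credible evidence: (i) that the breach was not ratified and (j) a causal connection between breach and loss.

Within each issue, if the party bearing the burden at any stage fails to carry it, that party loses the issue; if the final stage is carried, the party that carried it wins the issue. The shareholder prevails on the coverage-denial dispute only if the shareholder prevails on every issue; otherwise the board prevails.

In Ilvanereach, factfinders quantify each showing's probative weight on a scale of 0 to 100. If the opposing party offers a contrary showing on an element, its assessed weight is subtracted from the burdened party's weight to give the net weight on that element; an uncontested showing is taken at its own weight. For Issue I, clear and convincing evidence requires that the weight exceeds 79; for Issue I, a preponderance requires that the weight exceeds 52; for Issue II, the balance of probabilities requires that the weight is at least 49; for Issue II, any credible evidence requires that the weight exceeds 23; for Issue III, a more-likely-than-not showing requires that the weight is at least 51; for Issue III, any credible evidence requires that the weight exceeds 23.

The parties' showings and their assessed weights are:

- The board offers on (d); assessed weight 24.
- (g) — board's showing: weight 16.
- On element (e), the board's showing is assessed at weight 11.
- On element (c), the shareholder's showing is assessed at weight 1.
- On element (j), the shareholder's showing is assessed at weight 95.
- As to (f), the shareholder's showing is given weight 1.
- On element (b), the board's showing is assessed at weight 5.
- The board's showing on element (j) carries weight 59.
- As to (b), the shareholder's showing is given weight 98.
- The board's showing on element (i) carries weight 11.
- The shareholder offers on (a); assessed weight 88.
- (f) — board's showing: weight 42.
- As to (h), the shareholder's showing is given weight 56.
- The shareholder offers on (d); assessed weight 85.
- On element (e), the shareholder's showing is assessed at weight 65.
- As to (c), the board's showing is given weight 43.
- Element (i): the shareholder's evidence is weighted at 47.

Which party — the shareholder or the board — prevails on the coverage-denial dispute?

— Issue I —
Stage I.1 — burden on shareholder; standard: clear and convincing evidence (weight exceeds 79).
    (a): 88 > 79 [met]
    (b): 98 − 5 = 93 > 79 [met]
  Stage I.1 is satisfied; the onus moves to the board.
Stage I.2 — burden on board; standard: a preponderance (weight exceeds 52).
    (c): 43 − 1 = 42 ≤ 52 [not met]
  Not every element is met, so the board fails to carry Stage I.2.
The analysis ends at Stage I.2; the shareholder prevails on this issue.
— Issue II —
At Stage II.1 the shareholder must meet the balance of probabilities (weight is at least 49): on (d) the weight is 85 less the opposing 24 gives net 61, ≥ 49, so (d) meets the standard; on (e) the weight is 65 less the opposing 11 gives net 54, ≥ 49, so (e) meets the standard.
  Stage II.1 is satisfied; the onus moves to the board.
At Stage II.2 the board must meet any credible evidence (weight exceeds 23): on (f) the weight is 42 less the opposing 1 gives net 41, > 23, so (f) meets the standard; on (g) the weight is 16, which does not exceed 23, so (g) does not meet the standard.
  The board does not carry Stage II.2.
The analysis ends at Stage II.2; the shareholder prevails on this issue.
— Issue III —
Stage III.1 (shareholder, a more-likely-than-not showing, weight is at least 51): (h) 56 ≥ 51 — meets.
  Stage III.1 is satisfied; the shareholder continues to bear the burden.
Stage III.2 (shareholder, any credible evidence, weight exceeds 23): (i) net 47−11=36 > 23 — meets; (j) net 95−59=36 > 23 — meets.
  The shareholder carries the last stage.
With every stage satisfied, the shareholder prevails on this issue.
Per-issue: Issue I → shareholder; Issue II → shareholder; Issue III → shareholder. The shareholder must prevail on every issue; overall, the shareholder prevails.

shareholder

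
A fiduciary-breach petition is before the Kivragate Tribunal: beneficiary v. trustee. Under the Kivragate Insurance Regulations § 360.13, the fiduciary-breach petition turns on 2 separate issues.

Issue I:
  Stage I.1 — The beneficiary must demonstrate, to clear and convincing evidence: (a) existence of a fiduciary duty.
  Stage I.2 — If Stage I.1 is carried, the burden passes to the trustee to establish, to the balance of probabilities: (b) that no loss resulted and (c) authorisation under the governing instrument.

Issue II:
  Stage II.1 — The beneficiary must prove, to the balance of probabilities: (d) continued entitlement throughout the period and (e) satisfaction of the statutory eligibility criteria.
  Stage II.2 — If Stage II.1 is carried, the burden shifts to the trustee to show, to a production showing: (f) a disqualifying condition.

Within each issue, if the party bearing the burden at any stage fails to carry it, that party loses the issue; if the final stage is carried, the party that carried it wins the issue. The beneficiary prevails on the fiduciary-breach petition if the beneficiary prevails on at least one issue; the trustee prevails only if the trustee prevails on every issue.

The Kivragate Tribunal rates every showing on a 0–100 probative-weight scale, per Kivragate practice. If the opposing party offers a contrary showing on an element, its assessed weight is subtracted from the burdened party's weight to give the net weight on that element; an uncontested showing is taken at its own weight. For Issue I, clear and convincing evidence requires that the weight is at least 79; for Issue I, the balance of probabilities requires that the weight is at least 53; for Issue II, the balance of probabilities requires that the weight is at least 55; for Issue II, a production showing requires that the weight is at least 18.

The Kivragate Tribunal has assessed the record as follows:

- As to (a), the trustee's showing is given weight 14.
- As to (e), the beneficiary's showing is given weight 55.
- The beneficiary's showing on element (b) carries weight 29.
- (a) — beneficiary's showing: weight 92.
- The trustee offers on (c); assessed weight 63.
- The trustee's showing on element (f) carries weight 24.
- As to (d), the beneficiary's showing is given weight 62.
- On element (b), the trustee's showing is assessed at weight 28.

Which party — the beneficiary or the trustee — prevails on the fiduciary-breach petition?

— Issue I —
Stage I.1 — burden on beneficiary; standard: clear and convincing evidence (weight is at least 79).
    (a): 92 − 14 = 78 < 79 [not met]
  Not every element is met, so the beneficiary fails to carry Stage I.1.
The trustee prevails on this issue.
— Issue II —
Stage II.1 (beneficiary, the balance of probabilities, weight is at least 55): (d) 62 ≥ 55 — meets; (e) 55 ≥ 55 — meets.
  The beneficiary carries Stage II.1; the trustee now bears the burden.
Stage II.2 (trustee, a production showing, weight is at least 18): (f) 24 ≥ 18 — meets.
  The trustee carries the last stage.
With every stage satisfied, the trustee prevails on this issue.
Per-issue: Issue I → trustee; Issue II → trustee. The beneficiary must prevail on at least one issue; overall, the trustee prevails.

trustee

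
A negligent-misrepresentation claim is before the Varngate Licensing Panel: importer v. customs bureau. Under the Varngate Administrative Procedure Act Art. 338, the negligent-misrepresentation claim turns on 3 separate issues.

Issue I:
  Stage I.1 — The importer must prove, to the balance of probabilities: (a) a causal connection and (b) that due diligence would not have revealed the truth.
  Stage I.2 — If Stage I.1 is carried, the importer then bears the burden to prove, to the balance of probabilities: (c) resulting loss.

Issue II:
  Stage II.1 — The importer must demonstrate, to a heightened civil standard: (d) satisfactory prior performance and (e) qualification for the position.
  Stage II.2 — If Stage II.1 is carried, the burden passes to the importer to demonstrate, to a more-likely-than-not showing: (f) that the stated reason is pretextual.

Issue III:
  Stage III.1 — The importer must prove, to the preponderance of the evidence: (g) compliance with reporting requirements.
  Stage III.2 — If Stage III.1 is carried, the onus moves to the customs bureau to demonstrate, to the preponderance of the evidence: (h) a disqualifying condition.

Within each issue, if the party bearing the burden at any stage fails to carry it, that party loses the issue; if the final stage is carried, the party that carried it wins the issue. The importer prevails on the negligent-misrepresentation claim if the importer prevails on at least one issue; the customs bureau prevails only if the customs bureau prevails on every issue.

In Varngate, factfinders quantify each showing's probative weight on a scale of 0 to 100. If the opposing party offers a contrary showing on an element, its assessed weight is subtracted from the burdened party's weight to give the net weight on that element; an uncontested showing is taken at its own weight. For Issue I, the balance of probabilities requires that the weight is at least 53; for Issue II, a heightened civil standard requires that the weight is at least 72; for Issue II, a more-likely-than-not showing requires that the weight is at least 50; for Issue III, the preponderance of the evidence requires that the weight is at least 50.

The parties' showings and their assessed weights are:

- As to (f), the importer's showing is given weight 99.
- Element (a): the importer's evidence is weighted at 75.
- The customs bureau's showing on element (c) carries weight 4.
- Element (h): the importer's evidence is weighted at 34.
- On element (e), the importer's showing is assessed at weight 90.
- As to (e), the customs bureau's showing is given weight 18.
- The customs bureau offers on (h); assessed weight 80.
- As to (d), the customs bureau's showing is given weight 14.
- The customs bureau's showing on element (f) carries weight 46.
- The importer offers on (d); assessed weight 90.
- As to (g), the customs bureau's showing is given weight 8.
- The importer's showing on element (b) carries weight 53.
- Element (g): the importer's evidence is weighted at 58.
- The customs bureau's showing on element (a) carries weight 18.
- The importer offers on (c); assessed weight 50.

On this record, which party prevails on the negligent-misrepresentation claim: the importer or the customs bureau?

importer

— Issue I —
Stage I.1 — burden on importer; standard: the balance of probabilities (weight is at least 53).
    (a): 75 − 18 = 57 ≥ 53 [met]
    (b): 53 ≥ 53 [met]
  All elements met. The importer retains the burden for Stage I.2.
Stage I.2 — burden on importer; standard: the balance of probabilities (weight is at least 53).
    (c): 50 − 4 = 46 < 53 [not met]
  Not every element is met, so the importer fails to carry Stage I.2.
The analysis ends at Stage I.2; the customs bureau prevails on this issue.
— Issue II —
Stage II.1 — burden on importer; standard: a heightened civil standard (weight is at least 72).
    (d): 90 − 14 = 76 ≥ 72 [met]
    (e): 90 − 18 = 72 ≥ 72 [met]
  Stage II.1 is satisfied; the importer continues to bear the burden.
Stage II.2 — burden on importer; standard: a more-likely-than-not showing (weight is at least 50).
    (f): 99 − 46 = 53 ≥ 50 [met]
  The importer carries the last stage.
With every stage satisfied, the importer prevails on this issue.
— Issue III —
Stage III.1 (importer, the preponderance of the evidence, weight is at least 50): (g) net 58−8=50 ≥ 50 — meets.
  All elements met. The burden passes to the customs bureau.
Stage III.2 (customs bureau, the preponderance of the evidence, weight is at least 50): (h) net 80−34=46 < 50 — fails.
  Stage III.2 not carried; the customs bureau fails its burden.
So the importer prevails on this issue.
Per-issue: Issue I → customs bureau; Issue II → importer; Issue III → importer. The importer must prevail on at least one issue; overall, the importer prevails.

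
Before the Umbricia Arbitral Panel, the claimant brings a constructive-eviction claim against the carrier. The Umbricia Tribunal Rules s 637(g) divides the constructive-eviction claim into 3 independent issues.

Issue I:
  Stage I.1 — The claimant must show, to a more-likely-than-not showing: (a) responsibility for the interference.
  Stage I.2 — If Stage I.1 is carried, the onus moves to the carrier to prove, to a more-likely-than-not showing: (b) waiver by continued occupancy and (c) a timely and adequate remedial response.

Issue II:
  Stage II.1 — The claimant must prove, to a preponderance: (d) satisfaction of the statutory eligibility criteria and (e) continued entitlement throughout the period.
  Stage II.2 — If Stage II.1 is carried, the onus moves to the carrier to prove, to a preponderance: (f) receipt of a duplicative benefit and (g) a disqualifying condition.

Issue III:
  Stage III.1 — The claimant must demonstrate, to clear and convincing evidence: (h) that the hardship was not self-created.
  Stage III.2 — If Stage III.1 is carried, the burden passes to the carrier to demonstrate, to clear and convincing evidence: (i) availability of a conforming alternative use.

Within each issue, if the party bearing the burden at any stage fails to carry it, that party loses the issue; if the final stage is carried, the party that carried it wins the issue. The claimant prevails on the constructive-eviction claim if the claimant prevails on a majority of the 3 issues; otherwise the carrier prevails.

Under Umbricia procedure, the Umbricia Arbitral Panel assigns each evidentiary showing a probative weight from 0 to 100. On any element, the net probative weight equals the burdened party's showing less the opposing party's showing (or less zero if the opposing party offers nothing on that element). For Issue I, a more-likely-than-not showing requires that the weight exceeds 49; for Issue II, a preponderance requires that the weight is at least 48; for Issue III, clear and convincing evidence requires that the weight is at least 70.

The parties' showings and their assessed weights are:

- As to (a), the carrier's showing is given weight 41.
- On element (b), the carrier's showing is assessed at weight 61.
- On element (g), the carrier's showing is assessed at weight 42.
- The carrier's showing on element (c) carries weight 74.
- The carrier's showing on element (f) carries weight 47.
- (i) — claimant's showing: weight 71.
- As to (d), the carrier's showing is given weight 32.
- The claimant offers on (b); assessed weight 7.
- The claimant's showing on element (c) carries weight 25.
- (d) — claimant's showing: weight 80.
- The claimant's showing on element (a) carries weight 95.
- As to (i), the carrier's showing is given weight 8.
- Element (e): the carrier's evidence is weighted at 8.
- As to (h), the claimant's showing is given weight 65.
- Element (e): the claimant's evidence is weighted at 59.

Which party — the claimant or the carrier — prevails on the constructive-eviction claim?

— Issue I —
At Stage I.1 the claimant must meet a more-likely-than-not showing (weight exceeds 49): on (a) the weight is 95 less the opposing 41 gives net 54, which does exceed 49, so (a) meets the standard.
  All elements met. The burden passes to the carrier.
At Stage I.2 the carrier must meet a more-likely-than-not showing (weight exceeds 49): on (b) the weight is 61 less the opposing 7 gives net 54, which does exceed 49, so (b) meets the standard; on (c) the weight is 74 less the opposing 25 gives net 49, ≤ 49, so (c) does not meet the standard.
  The carrier does not carry Stage I.2.
The claimant prevails on this issue.
— Issue II —
Stage II.1 — burden on claimant; standard: a preponderance (weight is at least 48).
    (d): 80 − 32 = 48 ≥ 48 [met]
    (e): 59 − 8 = 51 ≥ 48 [met]
  Stage II.1 carried; the burden shifts to the carrier.
Stage II.2 — burden on carrier; standard: a preponderance (weight is at least 48).
    (f): 47 < 48 [not met]
    (g): 42 < 48 [not met]
  The carrier does not carry Stage II.2.
The analysis ends at Stage II.2; the claimant prevails on this issue.
— Issue III —
At Stage III.1 the claimant must meet clear and convincing evidence (weight is at least 70): on (h) the weight is 65, < 70, so (h) does not meet the standard.
  The claimant does not carry Stage III.1.
So the carrier prevails on this issue.
Per-issue: Issue I → claimant; Issue II → claimant; Issue III → carrier. The claimant must prevail on a majority of issues; overall, the claimant prevails.

claimant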